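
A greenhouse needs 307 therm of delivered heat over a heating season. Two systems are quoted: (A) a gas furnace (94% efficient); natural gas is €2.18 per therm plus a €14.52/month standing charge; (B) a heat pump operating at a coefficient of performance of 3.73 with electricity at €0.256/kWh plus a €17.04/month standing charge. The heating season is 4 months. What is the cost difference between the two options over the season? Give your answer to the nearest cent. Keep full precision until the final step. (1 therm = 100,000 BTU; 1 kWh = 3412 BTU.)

€84.37

Heat load = 307 therm × 100,000 = 30,700,000 BTU
Gas: input = 30,700,000 / 0.94 = 32,659,574 BTU = 326.6 therm → 326.6 × €2.18 = €711.98; + 4 × €14.52 standing = €770.06
Heat pump: 30,700,000 BTU / 3412 = 8,998 kWh heat; / 3.73 = 2,412 kWh in → × €0.256 = €617.53; + 4 × €17.04 standing = €685.69
Difference = |€770.06 − €685.69| = €84.37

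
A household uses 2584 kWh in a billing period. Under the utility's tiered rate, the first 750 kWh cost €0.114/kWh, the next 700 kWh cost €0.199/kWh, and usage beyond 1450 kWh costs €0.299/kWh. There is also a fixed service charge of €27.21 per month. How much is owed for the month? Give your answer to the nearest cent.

First 750 kWh × €0.114 = €85.50
Next 700 kWh × €0.199 = €139.30
Remaining 1134 kWh × €0.299 = €339.07
Energy charge = €563.87; + service €27.21 = €591.08

€591.08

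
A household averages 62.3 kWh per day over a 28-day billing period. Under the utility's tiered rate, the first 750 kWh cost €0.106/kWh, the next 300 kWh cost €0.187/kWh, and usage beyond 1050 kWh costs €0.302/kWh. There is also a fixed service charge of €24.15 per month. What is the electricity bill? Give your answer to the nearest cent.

Usage = 62.3 kWh/day × 28 days = 1744.4 kWh
First 750 kWh × €0.106 = €79.50
Next 300 kWh × €0.187 = €56.10
Remaining 694.4 kWh × €0.302 = €209.71
Energy charge = €345.31; + service €24.15 = €369.46

€369.46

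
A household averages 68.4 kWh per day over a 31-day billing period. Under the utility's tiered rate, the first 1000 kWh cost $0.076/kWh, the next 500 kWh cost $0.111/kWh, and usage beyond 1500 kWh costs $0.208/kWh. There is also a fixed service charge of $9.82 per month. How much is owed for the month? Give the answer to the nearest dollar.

Usage = 68.4 kWh/day × 31 days = 2120.4 kWh
First 1000 kWh × $0.076 = $76.00
Next 500 kWh × $0.111 = $55.50
Remaining 620.4 kWh × $0.208 = $129.04
Energy charge = $260.54; + service $9.82 = $270.36 ≈ $270

$270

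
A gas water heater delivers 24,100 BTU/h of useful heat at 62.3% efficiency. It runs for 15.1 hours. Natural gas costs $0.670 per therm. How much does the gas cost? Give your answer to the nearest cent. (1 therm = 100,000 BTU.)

Heat delivered = 24,100 BTU/h × 15.1 h = 363,910 BTU
Gas input = 363,910 / 0.623 = 584,125 BTU
= 584,125 / 100,000 = 5.841 therm
Cost = 5.841 × $0.670/therm = $3.91

$3.91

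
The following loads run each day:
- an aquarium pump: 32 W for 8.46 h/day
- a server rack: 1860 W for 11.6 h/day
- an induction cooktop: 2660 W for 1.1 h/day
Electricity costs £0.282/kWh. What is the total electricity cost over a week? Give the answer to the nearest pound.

£49

aquarium pump: 32 W × 8.46 h × 7 d = 1,895 Wh = 1.895 kWh
server rack: 1860 W × 11.6 h × 7 d = 151,032 Wh = 151 kWh
induction cooktop: 2660 W × 1.1 h × 7 d = 20,482 Wh = 20.48 kWh
Total energy = 1.895 + 151 + 20.48 = 173.4 kWh
Cost = 173.4 kWh × £0.282 = £48.90 ≈ £49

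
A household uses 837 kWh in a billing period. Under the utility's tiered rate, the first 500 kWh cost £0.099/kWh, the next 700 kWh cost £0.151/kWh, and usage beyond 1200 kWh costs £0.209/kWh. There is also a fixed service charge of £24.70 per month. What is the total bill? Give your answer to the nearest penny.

First 500 kWh × £0.099 = £49.50
Next 337 kWh × £0.151 = £50.89
Remaining tier: 0 kWh (not reached)
Energy charge = £100.39; + service £24.70 = £125.09

£125.09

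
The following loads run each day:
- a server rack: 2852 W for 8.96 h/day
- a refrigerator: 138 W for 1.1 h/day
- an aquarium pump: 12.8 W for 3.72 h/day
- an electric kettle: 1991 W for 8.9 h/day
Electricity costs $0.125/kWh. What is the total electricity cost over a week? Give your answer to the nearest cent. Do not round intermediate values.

$38.04

server rack: 2852 W × 8.96 h × 7 d = 178,877 Wh = 178.9 kWh
refrigerator: 138 W × 1.1 h × 7 d = 1,063 Wh = 1.063 kWh
aquarium pump: 12.8 W × 3.72 h × 7 d = 333 Wh = 0.3333 kWh
electric kettle: 1991 W × 8.9 h × 7 d = 124,039 Wh = 124 kWh
Total energy = 178.9 + 1.063 + 0.3333 + 124 = 304.3 kWh
Cost = 304.3 kWh × $0.125 = $38.04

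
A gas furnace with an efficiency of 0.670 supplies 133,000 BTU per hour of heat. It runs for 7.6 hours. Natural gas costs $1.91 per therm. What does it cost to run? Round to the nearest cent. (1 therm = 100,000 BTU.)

Heat delivered = 133,000 BTU/h × 7.6 h = 1,010,800 BTU
Gas input = 1,010,800 / 0.670 = 1,508,657 BTU
= 1,508,657 / 100,000 = 15.09 therm
Cost = 15.09 × $1.91/therm = $28.82

$28.82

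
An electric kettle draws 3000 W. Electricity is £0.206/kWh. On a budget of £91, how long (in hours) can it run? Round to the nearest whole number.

Energy budget = £91 / £0.206 per kWh = 441.7 kWh = 441,748 Wh
Runtime = 441,748 Wh / 3000 W = 147.2 h

147 h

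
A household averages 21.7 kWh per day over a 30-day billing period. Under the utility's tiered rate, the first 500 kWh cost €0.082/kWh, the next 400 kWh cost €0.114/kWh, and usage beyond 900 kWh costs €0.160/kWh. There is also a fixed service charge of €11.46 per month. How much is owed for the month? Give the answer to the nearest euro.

Usage = 21.7 kWh/day × 30 days = 651 kWh
First 500 kWh × €0.082 = €41.00
Next 151 kWh × €0.114 = €17.21
Remaining tier: 0 kWh (not reached)
Energy charge = €58.21; + service €11.46 = €69.67 ≈ €70

€70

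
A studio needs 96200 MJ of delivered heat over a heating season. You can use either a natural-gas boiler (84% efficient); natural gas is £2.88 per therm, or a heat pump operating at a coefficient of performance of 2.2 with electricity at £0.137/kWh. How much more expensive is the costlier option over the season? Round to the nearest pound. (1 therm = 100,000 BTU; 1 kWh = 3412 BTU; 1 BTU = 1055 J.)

£1462

Heat load = 96200 MJ = 96,200,000,000 J / 1055 = 91,184,834 BTU
Gas: input = 91,184,834 / 0.84 = 108,553,374 BTU = 1,086 therm → 1,086 × £2.88 = £3,126.34
Heat pump: 91,184,834 BTU / 3412 = 26,720 kWh heat; / 2.2 = 12,150 kWh in → × £0.137 = £1,664.22
Difference = |£3,126.34 − £1,664.22| = £1,462.11 ≈ £1462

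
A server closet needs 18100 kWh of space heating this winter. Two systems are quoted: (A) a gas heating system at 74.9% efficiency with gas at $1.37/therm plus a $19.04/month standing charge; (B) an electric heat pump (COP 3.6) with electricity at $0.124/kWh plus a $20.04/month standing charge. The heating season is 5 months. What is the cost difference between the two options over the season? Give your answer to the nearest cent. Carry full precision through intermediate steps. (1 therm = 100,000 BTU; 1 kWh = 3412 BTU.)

$501.16

Heat load = 18100 kWh × 3412 = 61,757,200 BTU
Gas: input = 61,757,200 / 0.749 = 82,452,870 BTU = 824.5 therm → 824.5 × $1.37 = $1,129.60; + 5 × $19.04 standing = $1,224.80
Heat pump: 61,757,200 BTU / 3412 = 18,100 kWh heat; / 3.6 = 5,028 kWh in → × $0.124 = $623.44; + 5 × $20.04 standing = $723.64
Difference = |$1,224.80 − $723.64| = $501.16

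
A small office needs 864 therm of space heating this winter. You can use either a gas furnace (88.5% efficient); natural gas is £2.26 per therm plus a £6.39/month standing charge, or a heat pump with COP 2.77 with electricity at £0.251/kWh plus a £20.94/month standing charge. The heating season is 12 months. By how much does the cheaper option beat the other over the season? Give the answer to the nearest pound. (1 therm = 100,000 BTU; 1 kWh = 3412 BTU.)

Heat load = 864 therm × 100,000 = 86,400,000 BTU
Gas: input = 86,400,000 / 0.885 = 97,627,119 BTU = 976.3 therm → 976.3 × £2.26 = £2,206.37; + 12 × £6.39 standing = £2,283.05
Heat pump: 86,400,000 BTU / 3412 = 25,320 kWh heat; / 2.77 = 9,142 kWh in → × £0.251 = £2,294.56; + 12 × £20.94 standing = £2,545.84
Difference = |£2,283.05 − £2,545.84| = £262.78 ≈ £263

£263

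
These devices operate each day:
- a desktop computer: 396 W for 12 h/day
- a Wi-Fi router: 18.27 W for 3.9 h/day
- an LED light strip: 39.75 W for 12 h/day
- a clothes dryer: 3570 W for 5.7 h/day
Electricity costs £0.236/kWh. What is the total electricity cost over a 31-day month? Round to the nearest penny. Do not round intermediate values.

£187.65

desktop computer: 396 W × 12 h × 31 d = 147,312 Wh = 147.3 kWh
Wi-Fi router: 18.27 W × 3.9 h × 31 d = 2,209 Wh = 2.209 kWh
LED light strip: 39.75 W × 12 h × 31 d = 14,787 Wh = 14.79 kWh
clothes dryer: 3570 W × 5.7 h × 31 d = 630,819 Wh = 630.8 kWh
Total energy = 147.3 + 2.209 + 14.79 + 630.8 = 795.1 kWh
Cost = 795.1 kWh × £0.236 = £187.65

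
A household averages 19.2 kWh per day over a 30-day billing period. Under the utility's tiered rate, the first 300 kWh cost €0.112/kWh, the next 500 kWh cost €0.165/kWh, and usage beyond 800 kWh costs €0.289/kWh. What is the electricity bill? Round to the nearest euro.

€79

Usage = 19.2 kWh/day × 30 days = 576 kWh
First 300 kWh × €0.112 = €33.60
Next 276 kWh × €0.165 = €45.54
Remaining tier: 0 kWh (not reached)
Total = €79.14 ≈ €79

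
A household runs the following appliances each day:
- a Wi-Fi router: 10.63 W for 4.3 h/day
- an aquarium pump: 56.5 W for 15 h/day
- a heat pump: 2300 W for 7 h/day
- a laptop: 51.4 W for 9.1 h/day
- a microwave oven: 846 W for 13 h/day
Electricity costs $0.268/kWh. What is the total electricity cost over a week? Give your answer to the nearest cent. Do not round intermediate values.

$53.39

Wi-Fi router: 10.63 W × 4.3 h × 7 d = 320 Wh = 0.32 kWh
aquarium pump: 56.5 W × 15 h × 7 d = 5,932 Wh = 5.933 kWh
heat pump: 2300 W × 7 h × 7 d = 112,700 Wh = 112.7 kWh
laptop: 51.4 W × 9.1 h × 7 d = 3,274 Wh = 3.274 kWh
microwave oven: 846 W × 13 h × 7 d = 76,986 Wh = 76.99 kWh
Total energy = 0.32 + 5.933 + 112.7 + 3.274 + 76.99 = 199.2 kWh
Cost = 199.2 kWh × $0.268 = $53.39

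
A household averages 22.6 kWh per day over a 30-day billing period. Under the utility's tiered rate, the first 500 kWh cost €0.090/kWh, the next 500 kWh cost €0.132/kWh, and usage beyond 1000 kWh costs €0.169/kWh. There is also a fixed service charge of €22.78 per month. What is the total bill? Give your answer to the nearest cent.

€91.28

Usage = 22.6 kWh/day × 30 days = 678 kWh
First 500 kWh × €0.090 = €45.00
Next 178 kWh × €0.132 = €23.50
Remaining tier: 0 kWh (not reached)
Energy charge = €68.50; + service €22.78 = €91.28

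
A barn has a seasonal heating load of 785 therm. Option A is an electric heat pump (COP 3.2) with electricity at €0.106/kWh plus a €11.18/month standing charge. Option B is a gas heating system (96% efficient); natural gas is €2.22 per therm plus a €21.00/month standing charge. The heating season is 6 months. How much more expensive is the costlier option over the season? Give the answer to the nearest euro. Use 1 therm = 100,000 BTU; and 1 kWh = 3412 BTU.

€1112

Heat load = 785 therm × 100,000 = 78,500,000 BTU
Gas: input = 78,500,000 / 0.96 = 81,770,833 BTU = 817.7 therm → 817.7 × €2.22 = €1,815.31; + 6 × €21.00 standing = €1,941.31
Heat pump: 78,500,000 BTU / 3412 = 23,010 kWh heat; / 3.2 = 7,190 kWh in → × €0.106 = €762.11; + 6 × €11.18 standing = €829.19
Difference = |€1,941.31 − €829.19| = €1,112.12 ≈ €1112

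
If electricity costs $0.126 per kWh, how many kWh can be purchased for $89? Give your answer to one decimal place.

$89 / $0.126 per kWh = 706.3 kWh

706.3 kWh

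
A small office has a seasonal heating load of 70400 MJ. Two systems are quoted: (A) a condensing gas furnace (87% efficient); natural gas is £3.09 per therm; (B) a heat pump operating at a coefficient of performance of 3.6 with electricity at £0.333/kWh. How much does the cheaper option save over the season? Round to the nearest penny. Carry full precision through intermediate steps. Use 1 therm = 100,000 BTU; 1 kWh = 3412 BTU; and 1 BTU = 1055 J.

Heat load = 70400 MJ = 70,400,000,000 J / 1055 = 66,729,858 BTU
Gas: input = 66,729,858 / 0.870 = 76,700,986 BTU = 767 therm → 767 × £3.09 = £2,370.06
Heat pump: 66,729,858 BTU / 3412 = 19,560 kWh heat; / 3.6 = 5,433 kWh in → × £0.333 = £1,809.06
Difference = |£2,370.06 − £1,809.06| = £561.00

£561.00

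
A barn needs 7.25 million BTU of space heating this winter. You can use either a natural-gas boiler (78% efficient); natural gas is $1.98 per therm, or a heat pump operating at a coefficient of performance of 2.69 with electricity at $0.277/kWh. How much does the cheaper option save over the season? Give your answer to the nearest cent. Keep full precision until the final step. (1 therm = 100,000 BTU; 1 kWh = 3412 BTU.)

$34.77

Heat load = 7.25 × 10⁶ BTU = 7,250,000 BTU
Gas: input = 7,250,000 / 0.78 = 9,294,872 BTU = 92.95 therm → 92.95 × $1.98 = $184.04
Heat pump: 7,250,000 BTU / 3412 = 2,125 kWh heat; / 2.69 = 789.9 kWh in → × $0.277 = $218.80
Difference = |$184.04 − $218.80| = $34.77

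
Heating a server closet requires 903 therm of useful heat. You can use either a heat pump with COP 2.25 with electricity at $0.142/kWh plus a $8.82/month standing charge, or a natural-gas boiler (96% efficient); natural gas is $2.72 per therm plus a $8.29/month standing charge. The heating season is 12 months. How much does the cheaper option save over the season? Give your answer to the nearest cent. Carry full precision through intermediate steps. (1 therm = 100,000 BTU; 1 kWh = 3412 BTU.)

Heat load = 903 therm × 100,000 = 90,300,000 BTU
Gas: input = 90,300,000 / 0.96 = 94,062,500 BTU = 940.6 therm → 940.6 × $2.72 = $2,558.50; + 12 × $8.29 standing = $2,657.98
Heat pump: 90,300,000 BTU / 3412 = 26,470 kWh heat; / 2.25 = 11,760 kWh in → × $0.142 = $1,670.26; + 12 × $8.82 standing = $1,776.10
Difference = |$2,657.98 − $1,776.10| = $881.88

$881.88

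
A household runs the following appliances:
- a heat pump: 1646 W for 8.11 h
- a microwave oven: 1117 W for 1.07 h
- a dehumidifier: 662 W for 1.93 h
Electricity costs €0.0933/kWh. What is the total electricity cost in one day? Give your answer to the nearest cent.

heat pump: 1646 W × 8.11 h = 13,349 Wh = 13.35 kWh
microwave oven: 1117 W × 1.07 h = 1,195 Wh = 1.195 kWh
dehumidifier: 662 W × 1.93 h = 1,278 Wh = 1.278 kWh
Total energy = 13.35 + 1.195 + 1.278 = 15.82 kWh
Cost = 15.82 kWh × €0.0933 = €1.48

€1.48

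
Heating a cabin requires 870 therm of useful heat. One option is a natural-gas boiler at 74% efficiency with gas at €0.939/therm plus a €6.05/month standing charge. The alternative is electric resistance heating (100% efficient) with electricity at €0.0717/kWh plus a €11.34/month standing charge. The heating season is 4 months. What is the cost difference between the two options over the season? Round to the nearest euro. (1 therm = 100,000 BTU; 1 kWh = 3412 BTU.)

€745

Heat load = 870 therm × 100,000 = 87,000,000 BTU
Gas: input = 87,000,000 / 0.74 = 117,567,568 BTU = 1,176 therm → 1,176 × €0.939 = €1,103.96; + 4 × €6.05 standing = €1,128.16
Electric: 87,000,000 BTU / 3412 = 25,500 kWh → × €0.0717 = €1,828.22; + 4 × €11.34 standing = €1,873.58
Difference = |€1,128.16 − €1,873.58| = €745.42 ≈ €745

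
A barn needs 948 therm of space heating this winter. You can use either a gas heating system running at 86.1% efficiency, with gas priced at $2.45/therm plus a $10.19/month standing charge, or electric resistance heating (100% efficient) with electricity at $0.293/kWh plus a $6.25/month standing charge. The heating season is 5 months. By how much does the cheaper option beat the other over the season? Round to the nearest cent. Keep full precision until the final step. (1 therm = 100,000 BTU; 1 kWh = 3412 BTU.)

Heat load = 948 therm × 100,000 = 94,800,000 BTU
Gas: input = 94,800,000 / 0.861 = 110,104,530 BTU = 1,101 therm → 1,101 × $2.45 = $2,697.56; + 5 × $10.19 standing = $2,748.51
Electric: 94,800,000 BTU / 3412 = 27,780 kWh → × $0.293 = $8,140.80; + 5 × $6.25 standing = $8,172.05
Difference = |$2,748.51 − $8,172.05| = $5,423.54

$5423.54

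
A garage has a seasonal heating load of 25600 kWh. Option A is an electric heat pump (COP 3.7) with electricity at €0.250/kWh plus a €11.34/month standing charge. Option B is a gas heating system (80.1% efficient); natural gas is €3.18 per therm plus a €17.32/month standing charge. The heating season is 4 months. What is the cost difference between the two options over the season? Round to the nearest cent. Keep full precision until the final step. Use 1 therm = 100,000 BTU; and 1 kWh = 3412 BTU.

Heat load = 25600 kWh × 3412 = 87,347,200 BTU
Gas: input = 87,347,200 / 0.801 = 109,047,690 BTU = 1,090 therm → 1,090 × €3.18 = €3,467.72; + 4 × €17.32 standing = €3,537.00
Heat pump: 87,347,200 BTU / 3412 = 25,600 kWh heat; / 3.7 = 6,919 kWh in → × €0.250 = €1,729.73; + 4 × €11.34 standing = €1,775.09
Difference = |€3,537.00 − €1,775.09| = €1,761.91

€1761.91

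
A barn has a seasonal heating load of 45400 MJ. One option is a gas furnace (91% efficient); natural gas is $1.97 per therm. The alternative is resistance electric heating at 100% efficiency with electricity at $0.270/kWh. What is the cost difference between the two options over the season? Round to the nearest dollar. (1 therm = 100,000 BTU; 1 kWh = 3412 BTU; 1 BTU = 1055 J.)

Heat load = 45400 MJ = 45,400,000,000 J / 1055 = 43,033,175 BTU
Gas: input = 43,033,175 / 0.91 = 47,289,204 BTU = 472.9 therm → 472.9 × $1.97 = $931.60
Electric: 43,033,175 BTU / 3412 = 12,610 kWh → × $0.270 = $3,405.32
Difference = |$931.60 − $3,405.32| = $2,473.72 ≈ $2474

$2474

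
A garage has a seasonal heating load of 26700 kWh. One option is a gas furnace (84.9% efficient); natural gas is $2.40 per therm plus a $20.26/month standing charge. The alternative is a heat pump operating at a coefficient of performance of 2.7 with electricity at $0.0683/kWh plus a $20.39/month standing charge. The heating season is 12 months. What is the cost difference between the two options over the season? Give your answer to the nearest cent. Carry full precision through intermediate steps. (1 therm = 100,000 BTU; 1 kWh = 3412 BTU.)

$1898.31

Heat load = 26700 kWh × 3412 = 91,100,400 BTU
Gas: input = 91,100,400 / 0.849 = 107,303,180 BTU = 1,073 therm → 1,073 × $2.40 = $2,575.28; + 12 × $20.26 standing = $2,818.40
Heat pump: 91,100,400 BTU / 3412 = 26,700 kWh heat; / 2.7 = 9,889 kWh in → × $0.0683 = $675.41; + 12 × $20.39 standing = $920.09
Difference = |$2,818.40 − $920.09| = $1,898.31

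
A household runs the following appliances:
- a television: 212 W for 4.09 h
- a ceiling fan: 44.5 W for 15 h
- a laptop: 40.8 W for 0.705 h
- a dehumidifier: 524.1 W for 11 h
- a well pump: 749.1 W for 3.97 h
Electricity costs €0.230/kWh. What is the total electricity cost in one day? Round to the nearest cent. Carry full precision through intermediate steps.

€2.37

television: 212 W × 4.09 h = 867 Wh = 0.8671 kWh
ceiling fan: 44.5 W × 15 h = 668 Wh = 0.6675 kWh
laptop: 40.8 W × 0.705 h = 29 Wh = 0.02876 kWh
dehumidifier: 524.1 W × 11 h = 5,765 Wh = 5.765 kWh
well pump: 749.1 W × 3.97 h = 2,974 Wh = 2.974 kWh
Total energy = 0.8671 + 0.6675 + 0.02876 + 5.765 + 2.974 = 10.3 kWh
Cost = 10.3 kWh × €0.230 = €2.37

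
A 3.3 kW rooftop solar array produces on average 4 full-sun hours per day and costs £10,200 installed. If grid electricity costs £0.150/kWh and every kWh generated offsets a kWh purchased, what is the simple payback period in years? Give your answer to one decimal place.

Daily generation = 3.3 kW × 4 h = 13.2 kWh
Annual generation = 13.2 × 365 = 4818 kWh
Annual savings = 4818 × £0.150 = £722.70
Payback = £10,200 / £722.70 = 14.1 years

14.1 years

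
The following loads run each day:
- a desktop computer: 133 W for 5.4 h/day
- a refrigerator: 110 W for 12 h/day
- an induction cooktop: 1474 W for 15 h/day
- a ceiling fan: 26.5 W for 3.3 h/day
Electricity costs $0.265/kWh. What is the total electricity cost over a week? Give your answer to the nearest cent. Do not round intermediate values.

$44.96

desktop computer: 133 W × 5.4 h × 7 d = 5,027 Wh = 5.027 kWh
refrigerator: 110 W × 12 h × 7 d = 9,240 Wh = 9.24 kWh
induction cooktop: 1474 W × 15 h × 7 d = 154,770 Wh = 154.8 kWh
ceiling fan: 26.5 W × 3.3 h × 7 d = 612 Wh = 0.6121 kWh
Total energy = 5.027 + 9.24 + 154.8 + 0.6121 = 169.6 kWh
Cost = 169.6 kWh × $0.265 = $44.96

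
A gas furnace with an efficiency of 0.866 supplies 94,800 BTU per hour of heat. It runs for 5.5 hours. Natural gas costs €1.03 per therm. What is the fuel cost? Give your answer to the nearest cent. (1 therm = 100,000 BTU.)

Heat delivered = 94,800 BTU/h × 5.5 h = 521,400 BTU
Gas input = 521,400 / 0.866 = 602,079 BTU
= 602,079 / 100,000 = 6.021 therm
Cost = 6.021 × €1.03/therm = €6.20

€6.20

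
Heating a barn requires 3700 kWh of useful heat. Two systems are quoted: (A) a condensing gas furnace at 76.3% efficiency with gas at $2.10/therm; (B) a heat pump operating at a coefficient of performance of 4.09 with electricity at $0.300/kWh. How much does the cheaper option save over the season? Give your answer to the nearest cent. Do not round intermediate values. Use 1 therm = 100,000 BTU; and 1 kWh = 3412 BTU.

$76.07

Heat load = 3700 kWh × 3412 = 12,624,400 BTU
Gas: input = 12,624,400 / 0.763 = 16,545,740 BTU = 165.5 therm → 165.5 × $2.10 = $347.46
Heat pump: 12,624,400 BTU / 3412 = 3,700 kWh heat; / 4.09 = 904.6 kWh in → × $0.300 = $271.39
Difference = |$347.46 − $271.39| = $76.07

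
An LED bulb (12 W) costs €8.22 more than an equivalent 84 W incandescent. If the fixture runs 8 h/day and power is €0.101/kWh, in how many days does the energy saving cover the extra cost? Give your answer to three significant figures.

141 days

Power saved = 84 − 12 = 72 W
Daily energy saved = 72 W × 8 h = 576 Wh = 0.576 kWh
Daily savings = 0.576 × €0.101 = €0.0582
Payback = €8.22 / €0.0582 per day = 141.3 days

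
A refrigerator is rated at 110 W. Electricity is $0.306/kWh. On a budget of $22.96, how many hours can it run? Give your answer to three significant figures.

682 h

Energy budget = $22.96 / $0.306 per kWh = 75.03 kWh = 75,033 Wh
Runtime = 75,033 Wh / 110 W = 682.1 h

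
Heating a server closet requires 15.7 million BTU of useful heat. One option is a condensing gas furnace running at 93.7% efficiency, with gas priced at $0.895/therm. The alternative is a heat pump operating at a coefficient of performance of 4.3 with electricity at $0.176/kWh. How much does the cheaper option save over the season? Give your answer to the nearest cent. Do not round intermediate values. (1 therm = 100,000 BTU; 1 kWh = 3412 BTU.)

$38.37

Heat load = 15.7 × 10⁶ BTU = 15,700,000 BTU
Gas: input = 15,700,000 / 0.937 = 16,755,603 BTU = 167.6 therm → 167.6 × $0.895 = $149.96
Heat pump: 15,700,000 BTU / 3412 = 4,601 kWh heat; / 4.3 = 1,070 kWh in → × $0.176 = $188.34
Difference = |$149.96 − $188.34| = $38.37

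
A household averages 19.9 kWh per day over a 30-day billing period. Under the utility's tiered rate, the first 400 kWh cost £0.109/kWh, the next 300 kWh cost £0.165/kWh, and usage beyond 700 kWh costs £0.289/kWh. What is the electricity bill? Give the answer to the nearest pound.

Usage = 19.9 kWh/day × 30 days = 597 kWh
First 400 kWh × £0.109 = £43.60
Next 197 kWh × £0.165 = £32.51
Remaining tier: 0 kWh (not reached)
Total = £76.11 ≈ £76

£76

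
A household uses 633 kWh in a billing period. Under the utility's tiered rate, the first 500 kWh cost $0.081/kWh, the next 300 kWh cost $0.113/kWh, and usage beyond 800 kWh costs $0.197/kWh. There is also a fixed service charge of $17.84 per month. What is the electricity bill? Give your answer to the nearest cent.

$73.37

First 500 kWh × $0.081 = $40.50
Next 133 kWh × $0.113 = $15.03
Remaining tier: 0 kWh (not reached)
Energy charge = $55.53; + service $17.84 = $73.37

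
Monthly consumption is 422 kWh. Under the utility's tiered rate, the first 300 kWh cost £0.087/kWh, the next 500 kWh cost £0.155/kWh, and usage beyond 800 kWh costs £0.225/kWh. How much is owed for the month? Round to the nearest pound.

First 300 kWh × £0.087 = £26.10
Next 122 kWh × £0.155 = £18.91
Remaining tier: 0 kWh (not reached)
Total = £45.01 ≈ £45

£45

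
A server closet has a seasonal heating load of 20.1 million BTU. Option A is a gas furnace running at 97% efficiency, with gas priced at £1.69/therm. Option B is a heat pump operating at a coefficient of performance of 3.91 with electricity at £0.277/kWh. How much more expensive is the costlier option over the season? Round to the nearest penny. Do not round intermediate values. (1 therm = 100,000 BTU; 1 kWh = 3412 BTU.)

£67.14

Heat load = 20.1 × 10⁶ BTU = 20,100,000 BTU
Gas: input = 20,100,000 / 0.97 = 20,721,649 BTU = 207.2 therm → 207.2 × £1.69 = £350.20
Heat pump: 20,100,000 BTU / 3412 = 5,891 kWh heat; / 3.91 = 1,507 kWh in → × £0.277 = £417.34
Difference = |£350.20 − £417.34| = £67.14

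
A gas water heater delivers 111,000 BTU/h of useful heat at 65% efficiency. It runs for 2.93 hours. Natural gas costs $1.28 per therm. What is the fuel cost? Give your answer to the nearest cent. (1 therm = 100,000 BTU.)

Heat delivered = 111,000 BTU/h × 2.93 h = 325,230 BTU
Gas input = 325,230 / 0.65 = 500,354 BTU
= 500,354 / 100,000 = 5.004 therm
Cost = 5.004 × $1.28/therm = $6.40

$6.40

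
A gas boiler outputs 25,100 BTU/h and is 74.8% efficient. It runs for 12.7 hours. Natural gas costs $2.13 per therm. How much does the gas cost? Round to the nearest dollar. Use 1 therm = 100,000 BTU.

Heat delivered = 25,100 BTU/h × 12.7 h = 318,770 BTU
Gas input = 318,770 / 0.748 = 426,163 BTU
= 426,163 / 100,000 = 4.262 therm
Cost = 4.262 × $2.13/therm = $9.08 ≈ $9

$9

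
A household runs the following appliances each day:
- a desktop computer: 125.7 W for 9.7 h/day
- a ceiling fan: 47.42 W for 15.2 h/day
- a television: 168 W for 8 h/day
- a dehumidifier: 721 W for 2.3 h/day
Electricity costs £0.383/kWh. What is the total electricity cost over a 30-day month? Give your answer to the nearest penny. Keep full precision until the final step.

desktop computer: 125.7 W × 9.7 h × 30 d = 36,579 Wh = 36.58 kWh
ceiling fan: 47.42 W × 15.2 h × 30 d = 21,624 Wh = 21.62 kWh
television: 168 W × 8 h × 30 d = 40,320 Wh = 40.32 kWh
dehumidifier: 721 W × 2.3 h × 30 d = 49,749 Wh = 49.75 kWh
Total energy = 36.58 + 21.62 + 40.32 + 49.75 = 148.3 kWh
Cost = 148.3 kWh × £0.383 = £56.79

£56.79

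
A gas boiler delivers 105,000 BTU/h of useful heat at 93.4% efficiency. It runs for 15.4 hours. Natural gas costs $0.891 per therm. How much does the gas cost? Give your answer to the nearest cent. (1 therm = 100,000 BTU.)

$15.43

Heat delivered = 105,000 BTU/h × 15.4 h = 1,617,000 BTU
Gas input = 1,617,000 / 0.934 = 1,731,263 BTU
= 1,731,263 / 100,000 = 17.31 therm
Cost = 17.31 × $0.891/therm = $15.43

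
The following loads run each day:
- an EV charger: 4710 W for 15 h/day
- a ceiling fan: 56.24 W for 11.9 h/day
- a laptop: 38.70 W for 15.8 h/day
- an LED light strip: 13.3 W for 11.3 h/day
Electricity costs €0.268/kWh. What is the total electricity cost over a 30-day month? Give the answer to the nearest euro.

EV charger: 4710 W × 15 h × 30 d = 2,119,500 Wh = 2,120 kWh
ceiling fan: 56.24 W × 11.9 h × 30 d = 20,078 Wh = 20.08 kWh
laptop: 38.70 W × 15.8 h × 30 d = 18,344 Wh = 18.34 kWh
LED light strip: 13.3 W × 11.3 h × 30 d = 4,509 Wh = 4.509 kWh
Total energy = 2,120 + 20.08 + 18.34 + 4.509 = 2,162 kWh
Cost = 2,162 kWh × €0.268 = €579.53 ≈ €580

€580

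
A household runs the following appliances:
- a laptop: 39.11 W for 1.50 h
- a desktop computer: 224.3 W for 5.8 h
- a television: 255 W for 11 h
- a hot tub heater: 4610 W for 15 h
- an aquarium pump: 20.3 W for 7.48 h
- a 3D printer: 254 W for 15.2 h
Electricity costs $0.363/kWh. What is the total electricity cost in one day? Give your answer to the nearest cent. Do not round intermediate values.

$28.07

laptop: 39.11 W × 1.50 h = 59 Wh = 0.05867 kWh
desktop computer: 224.3 W × 5.8 h = 1,301 Wh = 1.301 kWh
television: 255 W × 11 h = 2,805 Wh = 2.805 kWh
hot tub heater: 4610 W × 15 h = 69,150 Wh = 69.15 kWh
aquarium pump: 20.3 W × 7.48 h = 152 Wh = 0.1518 kWh
3D printer: 254 W × 15.2 h = 3,861 Wh = 3.861 kWh
Total energy = 0.05867 + 1.301 + 2.805 + 69.15 + 0.1518 + 3.861 = 77.33 kWh
Cost = 77.33 kWh × $0.363 = $28.07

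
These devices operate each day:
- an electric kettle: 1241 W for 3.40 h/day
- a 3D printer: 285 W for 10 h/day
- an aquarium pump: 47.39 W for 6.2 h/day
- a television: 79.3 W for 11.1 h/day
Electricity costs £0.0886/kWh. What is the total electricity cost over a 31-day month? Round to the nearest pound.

electric kettle: 1241 W × 3.40 h × 31 d = 130,801 Wh = 130.8 kWh
3D printer: 285 W × 10 h × 31 d = 88,350 Wh = 88.35 kWh
aquarium pump: 47.39 W × 6.2 h × 31 d = 9,108 Wh = 9.108 kWh
television: 79.3 W × 11.1 h × 31 d = 27,287 Wh = 27.29 kWh
Total energy = 130.8 + 88.35 + 9.108 + 27.29 = 255.5 kWh
Cost = 255.5 kWh × £0.0886 = £22.64 ≈ £23

£23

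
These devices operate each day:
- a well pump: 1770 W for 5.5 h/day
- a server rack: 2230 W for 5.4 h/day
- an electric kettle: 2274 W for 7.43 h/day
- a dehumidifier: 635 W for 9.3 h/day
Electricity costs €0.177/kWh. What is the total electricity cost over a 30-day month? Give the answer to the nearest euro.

€237

well pump: 1770 W × 5.5 h × 30 d = 292,050 Wh = 292.1 kWh
server rack: 2230 W × 5.4 h × 30 d = 361,260 Wh = 361.3 kWh
electric kettle: 2274 W × 7.43 h × 30 d = 506,875 Wh = 506.9 kWh
dehumidifier: 635 W × 9.3 h × 30 d = 177,165 Wh = 177.2 kWh
Total energy = 292.1 + 361.3 + 506.9 + 177.2 = 1,337 kWh
Cost = 1,337 kWh × €0.177 = €236.71 ≈ €237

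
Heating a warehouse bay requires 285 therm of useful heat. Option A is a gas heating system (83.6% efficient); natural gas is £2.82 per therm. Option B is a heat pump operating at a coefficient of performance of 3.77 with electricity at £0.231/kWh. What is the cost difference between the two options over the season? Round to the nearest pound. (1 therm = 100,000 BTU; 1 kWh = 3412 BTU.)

Heat load = 285 therm × 100,000 = 28,500,000 BTU
Gas: input = 28,500,000 / 0.836 = 34,090,909 BTU = 340.9 therm → 340.9 × £2.82 = £961.36
Heat pump: 28,500,000 BTU / 3412 = 8,353 kWh heat; / 3.77 = 2,216 kWh in → × £0.231 = £511.81
Difference = |£961.36 − £511.81| = £449.56 ≈ £450

£450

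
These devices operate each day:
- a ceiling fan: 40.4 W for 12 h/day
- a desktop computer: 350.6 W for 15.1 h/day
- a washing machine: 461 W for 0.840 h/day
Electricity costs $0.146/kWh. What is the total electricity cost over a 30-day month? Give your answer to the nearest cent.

$27.01

ceiling fan: 40.4 W × 12 h × 30 d = 14,544 Wh = 14.54 kWh
desktop computer: 350.6 W × 15.1 h × 30 d = 158,822 Wh = 158.8 kWh
washing machine: 461 W × 0.840 h × 30 d = 11,617 Wh = 11.62 kWh
Total energy = 14.54 + 158.8 + 11.62 = 185 kWh
Cost = 185 kWh × $0.146 = $27.01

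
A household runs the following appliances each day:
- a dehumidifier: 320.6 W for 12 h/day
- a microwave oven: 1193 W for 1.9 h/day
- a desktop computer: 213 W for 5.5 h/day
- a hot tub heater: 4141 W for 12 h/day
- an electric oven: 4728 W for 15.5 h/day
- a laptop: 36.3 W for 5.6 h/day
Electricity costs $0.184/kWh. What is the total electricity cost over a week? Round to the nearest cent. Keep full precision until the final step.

$168.04

dehumidifier: 320.6 W × 12 h × 7 d = 26,930 Wh = 26.93 kWh
microwave oven: 1193 W × 1.9 h × 7 d = 15,867 Wh = 15.87 kWh
desktop computer: 213 W × 5.5 h × 7 d = 8,200 Wh = 8.2 kWh
hot tub heater: 4141 W × 12 h × 7 d = 347,844 Wh = 347.8 kWh
electric oven: 4728 W × 15.5 h × 7 d = 512,988 Wh = 513 kWh
laptop: 36.3 W × 5.6 h × 7 d = 1,423 Wh = 1.423 kWh
Total energy = 26.93 + 15.87 + 8.2 + 347.8 + 513 + 1.423 = 913.3 kWh
Cost = 913.3 kWh × $0.184 = $168.04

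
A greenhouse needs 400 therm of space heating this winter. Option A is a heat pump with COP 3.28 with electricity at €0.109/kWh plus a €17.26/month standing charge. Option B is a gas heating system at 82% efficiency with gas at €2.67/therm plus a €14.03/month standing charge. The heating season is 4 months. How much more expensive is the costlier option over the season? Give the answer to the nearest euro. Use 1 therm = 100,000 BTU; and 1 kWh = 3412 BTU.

Heat load = 400 therm × 100,000 = 40,000,000 BTU
Gas: input = 40,000,000 / 0.82 = 48,780,488 BTU = 487.8 therm → 487.8 × €2.67 = €1,302.44; + 4 × €14.03 standing = €1,358.56
Heat pump: 40,000,000 BTU / 3412 = 11,720 kWh heat; / 3.28 = 3,574 kWh in → × €0.109 = €389.59; + 4 × €17.26 standing = €458.63
Difference = |€1,358.56 − €458.63| = €899.93 ≈ €900

€900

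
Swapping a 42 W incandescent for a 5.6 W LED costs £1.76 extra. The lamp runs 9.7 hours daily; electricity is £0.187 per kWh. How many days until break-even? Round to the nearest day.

Power saved = 42 − 5.6 = 36.4 W
Daily energy saved = 36.4 W × 9.7 h = 353.1 Wh = 0.35308 kWh
Daily savings = 0.35308 × £0.187 = £0.0660
Payback = £1.76 / £0.0660 per day = 26.66 days

27 days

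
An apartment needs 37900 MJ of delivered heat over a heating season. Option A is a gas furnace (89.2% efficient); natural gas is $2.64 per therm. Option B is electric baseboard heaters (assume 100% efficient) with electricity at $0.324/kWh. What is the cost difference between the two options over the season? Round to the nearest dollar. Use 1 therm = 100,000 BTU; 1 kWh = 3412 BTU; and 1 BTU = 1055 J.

Heat load = 37900 MJ = 37,900,000,000 J / 1055 = 35,924,171 BTU
Gas: input = 35,924,171 / 0.892 = 40,273,734 BTU = 402.7 therm → 402.7 × $2.64 = $1,063.23
Electric: 35,924,171 BTU / 3412 = 10,530 kWh → × $0.324 = $3,411.32
Difference = |$1,063.23 − $3,411.32| = $2,348.10 ≈ $2348

$2348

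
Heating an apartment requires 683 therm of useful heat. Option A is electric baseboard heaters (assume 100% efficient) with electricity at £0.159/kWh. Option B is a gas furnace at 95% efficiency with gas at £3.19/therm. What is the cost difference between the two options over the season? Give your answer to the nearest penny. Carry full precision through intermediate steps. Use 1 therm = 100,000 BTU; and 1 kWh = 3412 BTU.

Heat load = 683 therm × 100,000 = 68,300,000 BTU
Gas: input = 68,300,000 / 0.95 = 71,894,737 BTU = 718.9 therm → 718.9 × £3.19 = £2,293.44
Electric: 68,300,000 BTU / 3412 = 20,020 kWh → × £0.159 = £3,182.80
Difference = |£2,293.44 − £3,182.80| = £889.35

£889.35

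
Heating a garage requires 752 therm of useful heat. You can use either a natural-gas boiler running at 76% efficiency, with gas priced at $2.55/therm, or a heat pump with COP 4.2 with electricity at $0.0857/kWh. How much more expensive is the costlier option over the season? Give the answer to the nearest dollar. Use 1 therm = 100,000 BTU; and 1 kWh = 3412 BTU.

Heat load = 752 therm × 100,000 = 75,200,000 BTU
Gas: input = 75,200,000 / 0.76 = 98,947,368 BTU = 989.5 therm → 989.5 × $2.55 = $2,523.16
Heat pump: 75,200,000 BTU / 3412 = 22,040 kWh heat; / 4.2 = 5,248 kWh in → × $0.0857 = $449.72
Difference = |$2,523.16 − $449.72| = $2,073.44 ≈ $2073

$2073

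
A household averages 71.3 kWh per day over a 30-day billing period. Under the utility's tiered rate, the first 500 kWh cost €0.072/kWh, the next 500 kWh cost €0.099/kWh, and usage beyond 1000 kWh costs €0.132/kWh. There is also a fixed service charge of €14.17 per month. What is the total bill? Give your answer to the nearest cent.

Usage = 71.3 kWh/day × 30 days = 2139 kWh
First 500 kWh × €0.072 = €36.00
Next 500 kWh × €0.099 = €49.50
Remaining 1139 kWh × €0.132 = €150.35
Energy charge = €235.85; + service €14.17 = €250.02

€250.02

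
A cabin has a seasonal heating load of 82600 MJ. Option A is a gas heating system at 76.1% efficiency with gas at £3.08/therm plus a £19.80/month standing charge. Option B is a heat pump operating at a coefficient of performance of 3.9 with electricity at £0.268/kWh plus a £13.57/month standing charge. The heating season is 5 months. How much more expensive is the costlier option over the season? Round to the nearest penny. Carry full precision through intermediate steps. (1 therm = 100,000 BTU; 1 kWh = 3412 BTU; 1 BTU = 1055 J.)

£1623.10

Heat load = 82600 MJ = 82,600,000,000 J / 1055 = 78,293,839 BTU
Gas: input = 78,293,839 / 0.761 = 102,882,837 BTU = 1,029 therm → 1,029 × £3.08 = £3,168.79; + 5 × £19.80 standing = £3,267.79
Heat pump: 78,293,839 BTU / 3412 = 22,950 kWh heat; / 3.9 = 5,884 kWh in → × £0.268 = £1,576.84; + 5 × £13.57 standing = £1,644.69
Difference = |£3,267.79 − £1,644.69| = £1,623.10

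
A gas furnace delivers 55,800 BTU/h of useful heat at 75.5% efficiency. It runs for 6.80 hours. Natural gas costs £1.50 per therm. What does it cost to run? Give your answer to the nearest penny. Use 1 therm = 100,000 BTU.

Heat delivered = 55,800 BTU/h × 6.80 h = 379,440 BTU
Gas input = 379,440 / 0.755 = 502,570 BTU
= 502,570 / 100,000 = 5.026 therm
Cost = 5.026 × £1.50/therm = £7.54

£7.54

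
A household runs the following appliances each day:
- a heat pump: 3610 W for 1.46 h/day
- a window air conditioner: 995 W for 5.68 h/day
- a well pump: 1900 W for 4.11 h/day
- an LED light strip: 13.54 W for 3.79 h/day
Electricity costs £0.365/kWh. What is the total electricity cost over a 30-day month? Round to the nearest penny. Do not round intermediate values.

heat pump: 3610 W × 1.46 h × 30 d = 158,118 Wh = 158.1 kWh
window air conditioner: 995 W × 5.68 h × 30 d = 169,548 Wh = 169.5 kWh
well pump: 1900 W × 4.11 h × 30 d = 234,270 Wh = 234.3 kWh
LED light strip: 13.54 W × 3.79 h × 30 d = 1,539 Wh = 1.539 kWh
Total energy = 158.1 + 169.5 + 234.3 + 1.539 = 563.5 kWh
Cost = 563.5 kWh × £0.365 = £205.67

£205.67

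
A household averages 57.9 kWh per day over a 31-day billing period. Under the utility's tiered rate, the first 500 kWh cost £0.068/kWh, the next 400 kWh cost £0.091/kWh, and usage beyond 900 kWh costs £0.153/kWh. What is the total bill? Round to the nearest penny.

Usage = 57.9 kWh/day × 31 days = 1794.9 kWh
First 500 kWh × £0.068 = £34.00
Next 400 kWh × £0.091 = £36.40
Remaining 894.9 kWh × £0.153 = £136.92
Total = £207.32

£207.32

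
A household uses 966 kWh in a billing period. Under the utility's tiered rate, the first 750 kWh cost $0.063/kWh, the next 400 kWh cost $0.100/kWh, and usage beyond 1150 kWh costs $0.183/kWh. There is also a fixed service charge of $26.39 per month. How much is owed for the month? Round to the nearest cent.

$95.24

First 750 kWh × $0.063 = $47.25
Next 216 kWh × $0.100 = $21.60
Remaining tier: 0 kWh (not reached)
Energy charge = $68.85; + service $26.39 = $95.24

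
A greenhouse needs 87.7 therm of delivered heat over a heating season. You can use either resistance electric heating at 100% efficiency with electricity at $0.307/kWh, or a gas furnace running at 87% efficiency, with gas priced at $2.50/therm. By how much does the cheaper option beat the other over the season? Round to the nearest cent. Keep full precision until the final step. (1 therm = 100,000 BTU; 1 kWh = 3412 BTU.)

$537.08

Heat load = 87.7 therm × 100,000 = 8,770,000 BTU
Gas: input = 8,770,000 / 0.87 = 10,080,460 BTU = 100.8 therm → 100.8 × $2.50 = $252.01
Electric: 8,770,000 BTU / 3412 = 2,570 kWh → × $0.307 = $789.09
Difference = |$252.01 − $789.09| = $537.08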